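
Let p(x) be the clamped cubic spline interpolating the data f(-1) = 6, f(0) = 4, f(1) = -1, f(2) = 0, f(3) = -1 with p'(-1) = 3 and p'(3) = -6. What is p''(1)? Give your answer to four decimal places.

Put σ_i = p'' at the i-th knot. Here h = (1, 1, 1, 1) and Δ = (-2, -5, 1, -1), so the interior equations h_(i-1)·σ_(i-1) + 2(h_(i-1)+h_i)·σ_i + h_i·σ_(i+1) = 6(Δ_i − Δ_(i-1)) read
  1·σ_0 + 4·σ_1 + 1·σ_2 = 6(Δ_1 - Δ_0) = -18
  1·σ_1 + 4·σ_2 + 1·σ_3 = 6(Δ_2 - Δ_1) = 36
  1·σ_2 + 4·σ_3 + 1·σ_4 = 6(Δ_3 - Δ_2) = -12
Clamped end conditions give two more equations: 2h_0·σ_0 + h_0·σ_1 = 6(Δ_0 - p'(-1)) = -30 and h_3·σ_3 + 2h_3·σ_4 = 6(p'(3) - Δ_3) = -30.
Hence σ_0 = -183/14, σ_1 = -27/7, σ_2 = 21/2, σ_3 = -15/7, σ_4 = -195/14.

10.5000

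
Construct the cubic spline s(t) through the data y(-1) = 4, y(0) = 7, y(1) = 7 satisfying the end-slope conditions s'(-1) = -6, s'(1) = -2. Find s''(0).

-13

Put m_i = s'' at the i-th knot. Here h = (1, 1) and Δ = (3, 0), so the interior equations h_(i-1)·m_(i-1) + 2(h_(i-1)+h_i)·m_i + h_i·m_(i+1) = 6(Δ_i − Δ_(i-1)) read
  1·m_0 + 4·m_1 + 1·m_2 = 6(Δ_1 - Δ_0) = -18
Clamped end conditions give two more equations: 2h_0·m_0 + h_0·m_1 = 6(Δ_0 - s'(-1)) = 54 and h_1·m_1 + 2h_1·m_2 = 6(s'(1) - Δ_1) = -12.
Forward elimination and back-substitution give m_0 = 67/2, m_1 = -13, m_2 = 1/2.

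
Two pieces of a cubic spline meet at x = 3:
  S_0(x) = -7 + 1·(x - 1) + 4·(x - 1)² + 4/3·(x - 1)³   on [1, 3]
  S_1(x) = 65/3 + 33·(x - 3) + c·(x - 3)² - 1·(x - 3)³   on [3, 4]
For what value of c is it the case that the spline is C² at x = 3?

12

S_0''(x) = 8 + 8·(x - 1), so S_0''(3) = 24. On the right, S_1''(3) = 2c, so c = 12.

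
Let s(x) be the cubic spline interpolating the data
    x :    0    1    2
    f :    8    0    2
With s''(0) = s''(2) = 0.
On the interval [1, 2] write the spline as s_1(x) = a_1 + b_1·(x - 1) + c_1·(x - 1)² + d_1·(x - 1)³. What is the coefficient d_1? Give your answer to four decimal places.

-2.5000

Let M_i = s''(x_i). Step sizes h_i = 1, 1; slopes of the chords Δ_i = (y_(i+1) - y_i)/h_i = -8, 2.
  1·M_0 + 4·M_1 + 1·M_2 = 6(Δ_1 - Δ_0) = 60
Natural end conditions: M_0 = M_2 = 0.
Forward elimination and back-substitution give M_0 = 0, M_1 = 15, M_2 = 0.
On [1, 2], with s_1(x) = a_1 + b_1·(x - 1) + c_1·(x - 1)² + d_1·(x - 1)³: c_1 = M_1/2 = 15/2, d_1 = (M_2 - M_1)/(6h_1) = -5/2, b_1 = Δ_1 - h_1(2M_1 + M_2)/6 = -3.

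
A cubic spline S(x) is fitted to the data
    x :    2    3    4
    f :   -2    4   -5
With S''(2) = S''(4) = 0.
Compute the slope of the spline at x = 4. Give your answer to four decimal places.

With M_i denoting the second derivative at x_i, h_i = 1, 1, and Δ_i = (y_(i+1) − y_i)/h_i = 6, -9:
  1·M_0 + 4·M_1 + 1·M_2 = 6(Δ_1 - Δ_0) = -90
Natural end conditions: M_0 = M_2 = 0.
Solving: M_0 = 0, M_1 = -45/2, M_2 = 0.
On [3, 4], S'(x) = b_1 + 2c_1·(x - 3) + 3d_1·(x - 3)² with b_1 = Δ_1 - h_1(2M_1 + M_2)/6 = -3/2, c_1 = M_1/2 = -45/4, d_1 = (M_2 - M_1)/(6h_1) = 15/4. So S'(4) = -51/4.

-12.7500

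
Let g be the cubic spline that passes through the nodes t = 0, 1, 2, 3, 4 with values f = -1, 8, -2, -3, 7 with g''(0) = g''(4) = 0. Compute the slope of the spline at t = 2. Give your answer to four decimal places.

Write σ_i for g''(x_i). With h_i = 1, 1, 1, 1 and divided differences Δ_i = 9, -10, -1, 10, the continuity of g' gives the tridiagonal system
  1·σ_0 + 4·σ_1 + 1·σ_2 = 6(Δ_1 - Δ_0) = -114
  1·σ_1 + 4·σ_2 + 1·σ_3 = 6(Δ_2 - Δ_1) = 54
  1·σ_2 + 4·σ_3 + 1·σ_4 = 6(Δ_3 - Δ_2) = 66
Natural end conditions: σ_0 = σ_4 = 0.
Forward elimination and back-substitution give σ_0 = 0, σ_1 = -465/14, σ_2 = 132/7, σ_3 = 165/14, σ_4 = 0.
On [2, 3], g'(t) = b_2 + 2c_2·(t - 2) + 3d_2·(t - 2)² with b_2 = Δ_2 - h_2(2σ_2 + σ_3)/6 = -37/4, c_2 = σ_2/2 = 66/7, d_2 = (σ_3 - σ_2)/(6h_2) = -33/28. So g'(2) = -37/4.

-9.2500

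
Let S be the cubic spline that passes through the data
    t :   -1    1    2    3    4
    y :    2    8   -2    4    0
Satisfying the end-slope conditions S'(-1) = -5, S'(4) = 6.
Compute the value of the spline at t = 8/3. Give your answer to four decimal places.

2.3035

Let M_i = S''(x_i). Step sizes h_i = 2, 1, 1, 1; slopes of the chords Δ_i = (y_(i+1) - y_i)/h_i = 3, -10, 6, -4.
  2·M_0 + 6·M_1 + 1·M_2 = 6(Δ_1 - Δ_0) = -78
  1·M_1 + 4·M_2 + 1·M_3 = 6(Δ_2 - Δ_1) = 96
  1·M_2 + 4·M_3 + 1·M_4 = 6(Δ_3 - Δ_2) = -60
Clamped end conditions give two more equations: 2h_0·M_0 + h_0·M_1 = 6(Δ_0 - S'(-1)) = 48 and h_3·M_3 + 2h_3·M_4 = 6(S'(4) - Δ_3) = 60.
Hence M_0 = 1076/41, M_1 = -1168/41, M_2 = 1658/41, M_3 = -1528/41, M_4 = 1994/41.
On [2, 3], S(t) = -2 - 52/41·(t - 2) + 829/41·(t - 2)² - 531/41·(t - 2)³.
With (t - 2) = 2/3: S(8/3) = 850/369.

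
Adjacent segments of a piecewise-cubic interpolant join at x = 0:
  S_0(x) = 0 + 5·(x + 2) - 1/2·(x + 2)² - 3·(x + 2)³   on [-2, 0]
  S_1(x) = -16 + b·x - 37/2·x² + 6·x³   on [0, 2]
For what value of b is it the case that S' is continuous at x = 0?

-33

S_0'(x) = 5 - 1·(x + 2) - 9·(x + 2)², so S_0'(0) = -33. On the right, S_1'(0) = b, so b = -33.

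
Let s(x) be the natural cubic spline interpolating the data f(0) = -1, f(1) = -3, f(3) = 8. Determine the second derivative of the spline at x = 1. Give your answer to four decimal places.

Put M_i = s'' at the i-th knot. Here h = (1, 2) and Δ = (-2, 11/2), so the interior equations h_(i-1)·M_(i-1) + 2(h_(i-1)+h_i)·M_i + h_i·M_(i+1) = 6(Δ_i − Δ_(i-1)) read
  1·M_0 + 6·M_1 + 2·M_2 = 6(Δ_1 - Δ_0) = 45
Natural end conditions: M_0 = M_2 = 0.
Solving: M_0 = 0, M_1 = 15/2, M_2 = 0.

7.5000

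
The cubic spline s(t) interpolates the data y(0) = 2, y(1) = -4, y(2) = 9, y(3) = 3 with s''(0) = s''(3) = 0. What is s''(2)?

-38

With σ_i denoting the second derivative at x_i, h_i = 1, 1, 1, and Δ_i = (y_(i+1) − y_i)/h_i = -6, 13, -6:
  1·σ_0 + 4·σ_1 + 1·σ_2 = 6(Δ_1 - Δ_0) = 114
  1·σ_1 + 4·σ_2 + 1·σ_3 = 6(Δ_2 - Δ_1) = -114
Natural end conditions: σ_0 = σ_3 = 0.
Solving the tridiagonal system: σ_0 = 0, σ_1 = 38, σ_2 = -38, σ_3 = 0.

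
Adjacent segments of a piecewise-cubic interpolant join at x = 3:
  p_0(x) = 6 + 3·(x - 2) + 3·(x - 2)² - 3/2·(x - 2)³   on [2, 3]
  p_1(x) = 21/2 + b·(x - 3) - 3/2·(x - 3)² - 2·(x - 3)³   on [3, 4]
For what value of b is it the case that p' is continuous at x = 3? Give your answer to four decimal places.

4.5000

p_0'(x) = 3 + 6·(x - 2) - 9/2·(x - 2)², so p_0'(3) = 9/2. On the right, p_1'(3) = b, so b = 9/2.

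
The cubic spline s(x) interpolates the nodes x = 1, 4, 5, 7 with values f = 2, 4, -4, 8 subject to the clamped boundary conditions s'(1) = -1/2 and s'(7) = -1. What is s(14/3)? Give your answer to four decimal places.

Let σ_i = s''(x_i). Step sizes h_i = 3, 1, 2; slopes of the chords Δ_i = (y_(i+1) - y_i)/h_i = 2/3, -8, 6.
  3·σ_0 + 8·σ_1 + 1·σ_2 = 6(Δ_1 - Δ_0) = -52
  1·σ_1 + 6·σ_2 + 2·σ_3 = 6(Δ_2 - Δ_1) = 84
Clamped end conditions give two more equations: 2h_0·σ_0 + h_0·σ_1 = 6(Δ_0 - s'(1)) = 7 and h_2·σ_2 + 2h_2·σ_3 = 6(s'(7) - Δ_2) = -42.
Solving the tridiagonal system: σ_0 = 152/21, σ_1 = -85/7, σ_2 = 164/7, σ_3 = -311/14.
On [4, 5], s(x) = 4 - 55/7·(x - 4) - 85/14·(x - 4)² + 83/14·(x - 4)³.
With (x - 4) = 2/3: s(14/3) = -412/189.

-2.1799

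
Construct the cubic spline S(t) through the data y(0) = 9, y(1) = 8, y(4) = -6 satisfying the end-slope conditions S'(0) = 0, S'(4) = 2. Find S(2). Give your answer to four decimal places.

Put σ_i = S'' at the i-th knot. Here h = (1, 3) and Δ = (-1, -14/3), so the interior equations h_(i-1)·σ_(i-1) + 2(h_(i-1)+h_i)·σ_i + h_i·σ_(i+1) = 6(Δ_i − Δ_(i-1)) read
  1·σ_0 + 8·σ_1 + 3·σ_2 = 6(Δ_1 - Δ_0) = -22
Clamped end conditions give two more equations: 2h_0·σ_0 + h_0·σ_1 = 6(Δ_0 - S'(0)) = -6 and h_1·σ_1 + 2h_1·σ_2 = 6(S'(4) - Δ_1) = 40.
Forward elimination and back-substitution give σ_0 = 1/4, σ_1 = -13/2, σ_2 = 119/12.
On [1, 4], S(t) = 8 - 25/8·(t - 1) - 13/4·(t - 1)² + 197/216·(t - 1)³.
With (t - 1) = 1: S(2) = 137/54.

2.5370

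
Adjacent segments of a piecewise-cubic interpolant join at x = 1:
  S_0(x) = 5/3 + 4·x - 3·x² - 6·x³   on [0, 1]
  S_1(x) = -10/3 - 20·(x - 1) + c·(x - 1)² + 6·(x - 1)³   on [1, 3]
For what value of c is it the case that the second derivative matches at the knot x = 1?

S_0''(x) = -6 - 36·x, so S_0''(1) = -42. On the right, S_1''(1) = 2c, so c = -21.

-21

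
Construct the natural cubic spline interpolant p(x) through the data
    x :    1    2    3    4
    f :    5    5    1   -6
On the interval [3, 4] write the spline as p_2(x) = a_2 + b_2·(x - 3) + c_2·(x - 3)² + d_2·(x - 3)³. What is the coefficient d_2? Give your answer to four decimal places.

0.5333

With m_i denoting the second derivative at x_i, h_i = 1, 1, 1, and Δ_i = (y_(i+1) − y_i)/h_i = 0, -4, -7:
  1·m_0 + 4·m_1 + 1·m_2 = 6(Δ_1 - Δ_0) = -24
  1·m_1 + 4·m_2 + 1·m_3 = 6(Δ_2 - Δ_1) = -18
Natural end conditions: m_0 = m_3 = 0.
Hence m_0 = 0, m_1 = -26/5, m_2 = -16/5, m_3 = 0.
On [3, 4], with p_2(x) = a_2 + b_2·(x - 3) + c_2·(x - 3)² + d_2·(x - 3)³: c_2 = m_2/2 = -8/5, d_2 = (m_3 - m_2)/(6h_2) = 8/15, b_2 = Δ_2 - h_2(2m_2 + m_3)/6 = -89/15.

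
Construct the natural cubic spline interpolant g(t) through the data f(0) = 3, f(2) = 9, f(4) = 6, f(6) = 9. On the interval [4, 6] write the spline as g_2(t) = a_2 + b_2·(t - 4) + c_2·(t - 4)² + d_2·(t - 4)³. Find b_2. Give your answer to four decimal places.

-0.7000

With σ_i denoting the second derivative at x_i, h_i = 2, 2, 2, and Δ_i = (y_(i+1) − y_i)/h_i = 3, -3/2, 3/2:
  2·σ_0 + 8·σ_1 + 2·σ_2 = 6(Δ_1 - Δ_0) = -27
  2·σ_1 + 8·σ_2 + 2·σ_3 = 6(Δ_2 - Δ_1) = 18
Natural end conditions: σ_0 = σ_3 = 0.
Solving: σ_0 = 0, σ_1 = -21/5, σ_2 = 33/10, σ_3 = 0.
On [4, 6], with g_2(t) = a_2 + b_2·(t - 4) + c_2·(t - 4)² + d_2·(t - 4)³: c_2 = σ_2/2 = 33/20, d_2 = (σ_3 - σ_2)/(6h_2) = -11/40, b_2 = Δ_2 - h_2(2σ_2 + σ_3)/6 = -7/10.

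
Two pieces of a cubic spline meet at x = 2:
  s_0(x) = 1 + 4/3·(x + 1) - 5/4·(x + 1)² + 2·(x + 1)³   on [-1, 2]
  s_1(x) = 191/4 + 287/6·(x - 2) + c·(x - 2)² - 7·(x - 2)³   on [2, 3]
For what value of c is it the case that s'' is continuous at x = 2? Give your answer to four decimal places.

s_0''(x) = -5/2 + 12·(x + 1), so s_0''(2) = 67/2. On the right, s_1''(2) = 2c, so c = 67/4.

16.7500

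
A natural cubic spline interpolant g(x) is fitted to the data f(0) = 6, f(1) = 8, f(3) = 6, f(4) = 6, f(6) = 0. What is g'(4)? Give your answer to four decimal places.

Let σ_i = g''(x_i). Step sizes h_i = 1, 2, 1, 2; slopes of the chords Δ_i = (y_(i+1) - y_i)/h_i = 2, -1, 0, -3.
  1·σ_0 + 6·σ_1 + 2·σ_2 = 6(Δ_1 - Δ_0) = -18
  2·σ_1 + 6·σ_2 + 1·σ_3 = 6(Δ_2 - Δ_1) = 6
  1·σ_2 + 6·σ_3 + 2·σ_4 = 6(Δ_3 - Δ_2) = -18
Natural end conditions: σ_0 = σ_4 = 0.
Forward elimination and back-substitution give σ_0 = 0, σ_1 = -123/31, σ_2 = 90/31, σ_3 = -108/31, σ_4 = 0.
On [4, 6], g'(x) = b_3 + 2c_3·(x - 4) + 3d_3·(x - 4)² with b_3 = Δ_3 - h_3(2σ_3 + σ_4)/6 = -21/31, c_3 = σ_3/2 = -54/31, d_3 = (σ_4 - σ_3)/(6h_3) = 9/31. So g'(4) = -21/31.

-0.6774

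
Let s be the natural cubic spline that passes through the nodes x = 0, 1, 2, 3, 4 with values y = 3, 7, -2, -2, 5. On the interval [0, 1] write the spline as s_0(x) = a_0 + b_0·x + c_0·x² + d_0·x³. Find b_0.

8

With M_i denoting the second derivative at x_i, h_i = 1, 1, 1, 1, and Δ_i = (y_(i+1) − y_i)/h_i = 4, -9, 0, 7:
  1·M_0 + 4·M_1 + 1·M_2 = 6(Δ_1 - Δ_0) = -78
  1·M_1 + 4·M_2 + 1·M_3 = 6(Δ_2 - Δ_1) = 54
  1·M_2 + 4·M_3 + 1·M_4 = 6(Δ_3 - Δ_2) = 42
Natural end conditions: M_0 = M_4 = 0.
Solving the tridiagonal system: M_0 = 0, M_1 = -24, M_2 = 18, M_3 = 6, M_4 = 0.
On [0, 1], with s_0(x) = a_0 + b_0·x + c_0·x² + d_0·x³: c_0 = M_0/2 = 0, d_0 = (M_1 - M_0)/(6h_0) = -4, b_0 = Δ_0 - h_0(2M_0 + M_1)/6 = 8.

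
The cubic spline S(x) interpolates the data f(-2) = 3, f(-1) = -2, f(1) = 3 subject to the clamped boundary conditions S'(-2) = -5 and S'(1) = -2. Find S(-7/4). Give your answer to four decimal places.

Let m_i = S''(x_i). Step sizes h_i = 1, 2; slopes of the chords Δ_i = (y_(i+1) - y_i)/h_i = -5, 5/2.
  1·m_0 + 6·m_1 + 2·m_2 = 6(Δ_1 - Δ_0) = 45
Clamped end conditions give two more equations: 2h_0·m_0 + h_0·m_1 = 6(Δ_0 - S'(-2)) = 0 and h_1·m_1 + 2h_1·m_2 = 6(S'(1) - Δ_1) = -27.
Hence m_0 = -13/2, m_1 = 13, m_2 = -53/4.
On [-2, -1], S(x) = 3 - 5·(x + 2) - 13/4·(x + 2)² + 13/4·(x + 2)³.
With (x + 2) = 1/4: S(-7/4) = 409/256.

1.5977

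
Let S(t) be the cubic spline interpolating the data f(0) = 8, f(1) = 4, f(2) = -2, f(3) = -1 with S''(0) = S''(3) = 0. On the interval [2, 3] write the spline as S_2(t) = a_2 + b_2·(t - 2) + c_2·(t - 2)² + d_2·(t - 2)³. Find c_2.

Put M_i = S'' at the i-th knot. Here h = (1, 1, 1) and Δ = (-4, -6, 1), so the interior equations h_(i-1)·M_(i-1) + 2(h_(i-1)+h_i)·M_i + h_i·M_(i+1) = 6(Δ_i − Δ_(i-1)) read
  1·M_0 + 4·M_1 + 1·M_2 = 6(Δ_1 - Δ_0) = -12
  1·M_1 + 4·M_2 + 1·M_3 = 6(Δ_2 - Δ_1) = 42
Natural end conditions: M_0 = M_3 = 0.
Hence M_0 = 0, M_1 = -6, M_2 = 12, M_3 = 0.
On [2, 3], with S_2(t) = a_2 + b_2·(t - 2) + c_2·(t - 2)² + d_2·(t - 2)³: c_2 = M_2/2 = 6, d_2 = (M_3 - M_2)/(6h_2) = -2, b_2 = Δ_2 - h_2(2M_2 + M_3)/6 = -3.

6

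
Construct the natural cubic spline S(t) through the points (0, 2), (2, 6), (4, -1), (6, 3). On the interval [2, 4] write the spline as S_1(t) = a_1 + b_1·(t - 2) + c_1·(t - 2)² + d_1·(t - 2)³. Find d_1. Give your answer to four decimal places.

With M_i denoting the second derivative at x_i, h_i = 2, 2, 2, and Δ_i = (y_(i+1) − y_i)/h_i = 2, -7/2, 2:
  2·M_0 + 8·M_1 + 2·M_2 = 6(Δ_1 - Δ_0) = -33
  2·M_1 + 8·M_2 + 2·M_3 = 6(Δ_2 - Δ_1) = 33
Natural end conditions: M_0 = M_3 = 0.
Solving: M_0 = 0, M_1 = -11/2, M_2 = 11/2, M_3 = 0.
On [2, 4], with S_1(t) = a_1 + b_1·(t - 2) + c_1·(t - 2)² + d_1·(t - 2)³: c_1 = M_1/2 = -11/4, d_1 = (M_2 - M_1)/(6h_1) = 11/12, b_1 = Δ_1 - h_1(2M_1 + M_2)/6 = -5/3.

0.9167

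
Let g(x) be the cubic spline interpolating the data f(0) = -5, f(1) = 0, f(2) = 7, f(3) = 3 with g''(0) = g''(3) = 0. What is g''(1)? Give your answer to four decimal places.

7.6000

Write σ_i for g''(x_i). With h_i = 1, 1, 1 and divided differences Δ_i = 5, 7, -4, the continuity of g' gives the tridiagonal system
  1·σ_0 + 4·σ_1 + 1·σ_2 = 6(Δ_1 - Δ_0) = 12
  1·σ_1 + 4·σ_2 + 1·σ_3 = 6(Δ_2 - Δ_1) = -66
Natural end conditions: σ_0 = σ_3 = 0.
Solving the tridiagonal system: σ_0 = 0, σ_1 = 38/5, σ_2 = -92/5, σ_3 = 0.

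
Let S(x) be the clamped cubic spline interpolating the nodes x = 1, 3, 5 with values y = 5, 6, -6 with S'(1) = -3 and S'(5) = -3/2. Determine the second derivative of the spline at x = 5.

12

Let M_i = S''(x_i). Step sizes h_i = 2, 2; slopes of the chords Δ_i = (y_(i+1) - y_i)/h_i = 1/2, -6.
  2·M_0 + 8·M_1 + 2·M_2 = 6(Δ_1 - Δ_0) = -39
Clamped end conditions give two more equations: 2h_0·M_0 + h_0·M_1 = 6(Δ_0 - S'(1)) = 21 and h_1·M_1 + 2h_1·M_2 = 6(S'(5) - Δ_1) = 27.
Forward elimination and back-substitution give M_0 = 21/2, M_1 = -21/2, M_2 = 12.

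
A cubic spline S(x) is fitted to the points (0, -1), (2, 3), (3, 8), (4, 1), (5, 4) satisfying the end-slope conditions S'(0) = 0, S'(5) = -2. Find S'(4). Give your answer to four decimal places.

-1.8049

With M_i denoting the second derivative at x_i, h_i = 2, 1, 1, 1, and Δ_i = (y_(i+1) − y_i)/h_i = 2, 5, -7, 3:
  2·M_0 + 6·M_1 + 1·M_2 = 6(Δ_1 - Δ_0) = 18
  1·M_1 + 4·M_2 + 1·M_3 = 6(Δ_2 - Δ_1) = -72
  1·M_2 + 4·M_3 + 1·M_4 = 6(Δ_3 - Δ_2) = 60
Clamped end conditions give two more equations: 2h_0·M_0 + h_0·M_1 = 6(Δ_0 - S'(0)) = 12 and h_3·M_3 + 2h_3·M_4 = 6(S'(5) - Δ_3) = -30.
Solving the tridiagonal system: M_0 = -38/41, M_1 = 322/41, M_2 = -1118/41, M_3 = 1198/41, M_4 = -1214/41.
On [4, 5], S'(x) = b_3 + 2c_3·(x - 4) + 3d_3·(x - 4)² with b_3 = Δ_3 - h_3(2M_3 + M_4)/6 = -74/41, c_3 = M_3/2 = 599/41, d_3 = (M_4 - M_3)/(6h_3) = -402/41. So S'(4) = -74/41.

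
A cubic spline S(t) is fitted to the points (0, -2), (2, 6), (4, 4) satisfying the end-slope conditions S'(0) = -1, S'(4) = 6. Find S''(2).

-11

Write M_i for S''(x_i). With h_i = 2, 2 and divided differences Δ_i = 4, -1, the continuity of S' gives the tridiagonal system
  2·M_0 + 8·M_1 + 2·M_2 = 6(Δ_1 - Δ_0) = -30
Clamped end conditions give two more equations: 2h_0·M_0 + h_0·M_1 = 6(Δ_0 - S'(0)) = 30 and h_1·M_1 + 2h_1·M_2 = 6(S'(4) - Δ_1) = 42.
Solving: M_0 = 13, M_1 = -11, M_2 = 16.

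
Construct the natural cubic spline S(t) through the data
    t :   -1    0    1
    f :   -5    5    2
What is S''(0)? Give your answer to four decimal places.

Write σ_i for S''(x_i). With h_i = 1, 1 and divided differences Δ_i = 10, -3, the continuity of S' gives the tridiagonal system
  1·σ_0 + 4·σ_1 + 1·σ_2 = 6(Δ_1 - Δ_0) = -78
Natural end conditions: σ_0 = σ_2 = 0.
Forward elimination and back-substitution give σ_0 = 0, σ_1 = -39/2, σ_2 = 0.

-19.5000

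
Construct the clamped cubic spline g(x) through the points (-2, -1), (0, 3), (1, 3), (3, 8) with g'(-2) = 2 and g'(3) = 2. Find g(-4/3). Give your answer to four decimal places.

0.5694

Write σ_i for g''(x_i). With h_i = 2, 1, 2 and divided differences Δ_i = 2, 0, 5/2, the continuity of g' gives the tridiagonal system
  2·σ_0 + 6·σ_1 + 1·σ_2 = 6(Δ_1 - Δ_0) = -12
  1·σ_1 + 6·σ_2 + 2·σ_3 = 6(Δ_2 - Δ_1) = 15
Clamped end conditions give two more equations: 2h_0·σ_0 + h_0·σ_1 = 6(Δ_0 - g'(-2)) = 0 and h_2·σ_2 + 2h_2·σ_3 = 6(g'(3) - Δ_2) = -3.
Hence σ_0 = 51/32, σ_1 = -51/16, σ_2 = 63/16, σ_3 = -87/32.
On [-2, 0], g(x) = -1 + 2·(x + 2) + 51/64·(x + 2)² - 51/128·(x + 2)³.
With (x + 2) = 2/3: g(-4/3) = 41/72.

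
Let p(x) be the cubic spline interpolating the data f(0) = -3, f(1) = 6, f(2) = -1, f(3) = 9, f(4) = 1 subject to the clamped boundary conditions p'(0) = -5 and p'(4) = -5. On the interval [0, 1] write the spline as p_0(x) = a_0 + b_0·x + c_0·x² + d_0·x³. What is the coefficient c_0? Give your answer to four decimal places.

34.5000

Let M_i = p''(x_i). Step sizes h_i = 1, 1, 1, 1; slopes of the chords Δ_i = (y_(i+1) - y_i)/h_i = 9, -7, 10, -8.
  1·M_0 + 4·M_1 + 1·M_2 = 6(Δ_1 - Δ_0) = -96
  1·M_1 + 4·M_2 + 1·M_3 = 6(Δ_2 - Δ_1) = 102
  1·M_2 + 4·M_3 + 1·M_4 = 6(Δ_3 - Δ_2) = -108
Clamped end conditions give two more equations: 2h_0·M_0 + h_0·M_1 = 6(Δ_0 - p'(0)) = 84 and h_3·M_3 + 2h_3·M_4 = 6(p'(4) - Δ_3) = 18.
Forward elimination and back-substitution give M_0 = 69, M_1 = -54, M_2 = 51, M_3 = -48, M_4 = 33.
On [0, 1], with p_0(x) = a_0 + b_0·x + c_0·x² + d_0·x³: c_0 = M_0/2 = 69/2, d_0 = (M_1 - M_0)/(6h_0) = -41/2, b_0 = Δ_0 - h_0(2M_0 + M_1)/6 = -5.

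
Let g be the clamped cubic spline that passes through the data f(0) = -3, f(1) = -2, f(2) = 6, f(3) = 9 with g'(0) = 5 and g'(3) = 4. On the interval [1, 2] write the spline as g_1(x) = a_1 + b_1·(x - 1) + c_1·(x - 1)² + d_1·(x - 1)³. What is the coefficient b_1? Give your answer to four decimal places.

Write m_i for g''(x_i). With h_i = 1, 1, 1 and divided differences Δ_i = 1, 8, 3, the continuity of g' gives the tridiagonal system
  1·m_0 + 4·m_1 + 1·m_2 = 6(Δ_1 - Δ_0) = 42
  1·m_1 + 4·m_2 + 1·m_3 = 6(Δ_2 - Δ_1) = -30
Clamped end conditions give two more equations: 2h_0·m_0 + h_0·m_1 = 6(Δ_0 - g'(0)) = -24 and h_2·m_2 + 2h_2·m_3 = 6(g'(3) - Δ_2) = 6.
Hence m_0 = -328/15, m_1 = 296/15, m_2 = -226/15, m_3 = 158/15.
On [1, 2], with g_1(x) = a_1 + b_1·(x - 1) + c_1·(x - 1)² + d_1·(x - 1)³: c_1 = m_1/2 = 148/15, d_1 = (m_2 - m_1)/(6h_1) = -29/5, b_1 = Δ_1 - h_1(2m_1 + m_2)/6 = 59/15.

3.9333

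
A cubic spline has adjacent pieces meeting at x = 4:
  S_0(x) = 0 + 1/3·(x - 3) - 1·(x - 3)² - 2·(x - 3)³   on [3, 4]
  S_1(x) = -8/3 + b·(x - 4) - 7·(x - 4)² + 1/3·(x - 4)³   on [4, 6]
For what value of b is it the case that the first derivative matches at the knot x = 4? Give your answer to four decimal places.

-7.6667

S_0'(x) = 1/3 - 2·(x - 3) - 6·(x - 3)², so S_0'(4) = -23/3. On the right, S_1'(4) = b, so b = -23/3.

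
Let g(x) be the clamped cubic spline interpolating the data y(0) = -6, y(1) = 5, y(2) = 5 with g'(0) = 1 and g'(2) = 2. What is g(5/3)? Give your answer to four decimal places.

Write M_i for g''(x_i). With h_i = 1, 1 and divided differences Δ_i = 11, 0, the continuity of g' gives the tridiagonal system
  1·M_0 + 4·M_1 + 1·M_2 = 6(Δ_1 - Δ_0) = -66
Clamped end conditions give two more equations: 2h_0·M_0 + h_0·M_1 = 6(Δ_0 - g'(0)) = 60 and h_1·M_1 + 2h_1·M_2 = 6(g'(2) - Δ_1) = 12.
Solving: M_0 = 47, M_1 = -34, M_2 = 23.
On [1, 2], g(x) = 5 + 15/2·(x - 1) - 17·(x - 1)² + 19/2·(x - 1)³.
With (x - 1) = 2/3: g(5/3) = 142/27.

5.2593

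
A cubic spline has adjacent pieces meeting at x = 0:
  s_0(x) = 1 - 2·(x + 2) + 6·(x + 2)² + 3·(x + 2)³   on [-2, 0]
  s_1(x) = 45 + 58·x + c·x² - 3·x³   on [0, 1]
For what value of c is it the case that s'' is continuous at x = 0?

24

s_0''(x) = 12 + 18·(x + 2), so s_0''(0) = 48. On the right, s_1''(0) = 2c, so c = 24.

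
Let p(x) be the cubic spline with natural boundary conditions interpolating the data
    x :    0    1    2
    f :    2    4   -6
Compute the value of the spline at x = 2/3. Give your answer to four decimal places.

Write M_i for p''(x_i). With h_i = 1, 1 and divided differences Δ_i = 2, -10, the continuity of p' gives the tridiagonal system
  1·M_0 + 4·M_1 + 1·M_2 = 6(Δ_1 - Δ_0) = -72
Natural end conditions: M_0 = M_2 = 0.
Forward elimination and back-substitution give M_0 = 0, M_1 = -18, M_2 = 0.
On [0, 1], p(x) = 2 + 5·x + 0·x² - 3·x³.
With x = 2/3: p(2/3) = 40/9.

4.4444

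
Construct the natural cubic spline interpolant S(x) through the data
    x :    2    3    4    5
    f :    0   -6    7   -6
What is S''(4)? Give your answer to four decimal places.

Put M_i = S'' at the i-th knot. Here h = (1, 1, 1) and Δ = (-6, 13, -13), so the interior equations h_(i-1)·M_(i-1) + 2(h_(i-1)+h_i)·M_i + h_i·M_(i+1) = 6(Δ_i − Δ_(i-1)) read
  1·M_0 + 4·M_1 + 1·M_2 = 6(Δ_1 - Δ_0) = 114
  1·M_1 + 4·M_2 + 1·M_3 = 6(Δ_2 - Δ_1) = -156
Natural end conditions: M_0 = M_3 = 0.
Solving: M_0 = 0, M_1 = 204/5, M_2 = -246/5, M_3 = 0.

-49.2000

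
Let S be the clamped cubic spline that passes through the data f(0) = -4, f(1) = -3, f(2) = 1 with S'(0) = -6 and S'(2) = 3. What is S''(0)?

With m_i denoting the second derivative at x_i, h_i = 1, 1, and Δ_i = (y_(i+1) − y_i)/h_i = 1, 4:
  1·m_0 + 4·m_1 + 1·m_2 = 6(Δ_1 - Δ_0) = 18
Clamped end conditions give two more equations: 2h_0·m_0 + h_0·m_1 = 6(Δ_0 - S'(0)) = 42 and h_1·m_1 + 2h_1·m_2 = 6(S'(2) - Δ_1) = -6.
Solving: m_0 = 21, m_1 = 0, m_2 = -3.

21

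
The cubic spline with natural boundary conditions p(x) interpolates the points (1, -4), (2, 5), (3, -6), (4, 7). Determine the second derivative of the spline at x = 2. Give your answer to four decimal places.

Let m_i = p''(x_i). Step sizes h_i = 1, 1, 1; slopes of the chords Δ_i = (y_(i+1) - y_i)/h_i = 9, -11, 13.
  1·m_0 + 4·m_1 + 1·m_2 = 6(Δ_1 - Δ_0) = -120
  1·m_1 + 4·m_2 + 1·m_3 = 6(Δ_2 - Δ_1) = 144
Natural end conditions: m_0 = m_3 = 0.
Solving: m_0 = 0, m_1 = -208/5, m_2 = 232/5, m_3 = 0.

-41.6000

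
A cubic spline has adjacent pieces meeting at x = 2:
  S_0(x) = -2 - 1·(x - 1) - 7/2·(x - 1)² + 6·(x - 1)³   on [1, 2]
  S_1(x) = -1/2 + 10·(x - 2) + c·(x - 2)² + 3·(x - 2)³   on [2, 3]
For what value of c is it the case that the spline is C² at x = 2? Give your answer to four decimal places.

S_0''(x) = -7 + 36·(x - 1), so S_0''(2) = 29. On the right, S_1''(2) = 2c, so c = 29/2.

14.5000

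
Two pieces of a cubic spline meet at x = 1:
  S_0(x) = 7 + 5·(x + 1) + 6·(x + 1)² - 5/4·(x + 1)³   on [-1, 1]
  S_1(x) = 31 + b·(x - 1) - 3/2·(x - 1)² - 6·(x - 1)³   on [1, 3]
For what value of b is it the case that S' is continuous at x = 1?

S_0'(x) = 5 + 12·(x + 1) - 15/4·(x + 1)², so S_0'(1) = 14. On the right, S_1'(1) = b, so b = 14.

14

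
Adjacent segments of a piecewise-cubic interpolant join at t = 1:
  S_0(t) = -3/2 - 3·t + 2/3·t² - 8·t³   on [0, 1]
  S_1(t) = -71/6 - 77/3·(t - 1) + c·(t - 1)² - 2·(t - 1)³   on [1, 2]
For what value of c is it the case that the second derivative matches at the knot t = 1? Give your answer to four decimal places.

-23.3333

S_0''(t) = 4/3 - 48·t, so S_0''(1) = -140/3. On the right, S_1''(1) = 2c, so c = -70/3.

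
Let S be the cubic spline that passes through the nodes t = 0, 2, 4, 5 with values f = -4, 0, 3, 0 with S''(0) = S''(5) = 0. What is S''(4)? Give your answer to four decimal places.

-4.7727

Write m_i for S''(x_i). With h_i = 2, 2, 1 and divided differences Δ_i = 2, 3/2, -3, the continuity of S' gives the tridiagonal system
  2·m_0 + 8·m_1 + 2·m_2 = 6(Δ_1 - Δ_0) = -3
  2·m_1 + 6·m_2 + 1·m_3 = 6(Δ_2 - Δ_1) = -27
Natural end conditions: m_0 = m_3 = 0.
Hence m_0 = 0, m_1 = 9/11, m_2 = -105/22, m_3 = 0.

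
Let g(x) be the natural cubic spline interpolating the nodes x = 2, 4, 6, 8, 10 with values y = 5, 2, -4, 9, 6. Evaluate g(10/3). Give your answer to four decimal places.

Let M_i = g''(x_i). Step sizes h_i = 2, 2, 2, 2; slopes of the chords Δ_i = (y_(i+1) - y_i)/h_i = -3/2, -3, 13/2, -3/2.
  2·M_0 + 8·M_1 + 2·M_2 = 6(Δ_1 - Δ_0) = -9
  2·M_1 + 8·M_2 + 2·M_3 = 6(Δ_2 - Δ_1) = 57
  2·M_2 + 8·M_3 + 2·M_4 = 6(Δ_3 - Δ_2) = -48
Natural end conditions: M_0 = M_4 = 0.
Forward elimination and back-substitution give M_0 = 0, M_1 = -411/112, M_2 = 285/28, M_3 = -957/112, M_4 = 0.
On [2, 4], g(x) = 5 - 31/112·(x - 2) + 0·(x - 2)² - 137/448·(x - 2)³.
With (x - 2) = 4/3: g(10/3) = 2953/756.

3.9061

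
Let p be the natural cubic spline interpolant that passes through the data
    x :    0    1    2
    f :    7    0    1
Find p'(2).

With σ_i denoting the second derivative at x_i, h_i = 1, 1, and Δ_i = (y_(i+1) − y_i)/h_i = -7, 1:
  1·σ_0 + 4·σ_1 + 1·σ_2 = 6(Δ_1 - Δ_0) = 48
Natural end conditions: σ_0 = σ_2 = 0.
Forward elimination and back-substitution give σ_0 = 0, σ_1 = 12, σ_2 = 0.
On [1, 2], p'(x) = b_1 + 2c_1·(x - 1) + 3d_1·(x - 1)² with b_1 = Δ_1 - h_1(2σ_1 + σ_2)/6 = -3, c_1 = σ_1/2 = 6, d_1 = (σ_2 - σ_1)/(6h_1) = -2. So p'(2) = 3.

3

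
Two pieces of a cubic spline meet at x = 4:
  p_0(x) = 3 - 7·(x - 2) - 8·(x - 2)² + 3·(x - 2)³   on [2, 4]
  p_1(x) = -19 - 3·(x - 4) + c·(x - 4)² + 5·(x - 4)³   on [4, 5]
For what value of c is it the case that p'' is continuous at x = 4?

p_0''(x) = -16 + 18·(x - 2), so p_0''(4) = 20. On the right, p_1''(4) = 2c, so c = 10.

10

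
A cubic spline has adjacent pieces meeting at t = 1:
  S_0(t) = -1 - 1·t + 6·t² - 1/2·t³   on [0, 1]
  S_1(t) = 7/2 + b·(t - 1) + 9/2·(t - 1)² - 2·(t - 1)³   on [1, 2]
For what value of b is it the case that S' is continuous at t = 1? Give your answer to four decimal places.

9.5000

S_0'(t) = -1 + 12·t - 3/2·t², so S_0'(1) = 19/2. On the right, S_1'(1) = b, so b = 19/2.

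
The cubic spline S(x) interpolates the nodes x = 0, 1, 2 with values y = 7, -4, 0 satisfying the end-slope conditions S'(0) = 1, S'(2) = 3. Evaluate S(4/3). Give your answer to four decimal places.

-4.1111

Let σ_i = S''(x_i). Step sizes h_i = 1, 1; slopes of the chords Δ_i = (y_(i+1) - y_i)/h_i = -11, 4.
  1·σ_0 + 4·σ_1 + 1·σ_2 = 6(Δ_1 - Δ_0) = 90
Clamped end conditions give two more equations: 2h_0·σ_0 + h_0·σ_1 = 6(Δ_0 - S'(0)) = -72 and h_1·σ_1 + 2h_1·σ_2 = 6(S'(2) - Δ_1) = -6.
Forward elimination and back-substitution give σ_0 = -115/2, σ_1 = 43, σ_2 = -49/2.
On [1, 2], S(x) = -4 - 25/4·(x - 1) + 43/2·(x - 1)² - 45/4·(x - 1)³.
With (x - 1) = 1/3: S(4/3) = -37/9.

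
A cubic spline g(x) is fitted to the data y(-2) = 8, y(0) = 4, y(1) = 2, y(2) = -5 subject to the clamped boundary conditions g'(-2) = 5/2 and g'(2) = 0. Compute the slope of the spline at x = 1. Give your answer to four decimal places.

Write σ_i for g''(x_i). With h_i = 2, 1, 1 and divided differences Δ_i = -2, -2, -7, the continuity of g' gives the tridiagonal system
  2·σ_0 + 6·σ_1 + 1·σ_2 = 6(Δ_1 - Δ_0) = 0
  1·σ_1 + 4·σ_2 + 1·σ_3 = 6(Δ_2 - Δ_1) = -30
Clamped end conditions give two more equations: 2h_0·σ_0 + h_0·σ_1 = 6(Δ_0 - g'(-2)) = -27 and h_2·σ_2 + 2h_2·σ_3 = 6(g'(2) - Δ_2) = 42.
Hence σ_0 = -107/11, σ_1 = 131/22, σ_2 = -179/11, σ_3 = 641/22.
On [1, 2], g'(x) = b_2 + 2c_2·(x - 1) + 3d_2·(x - 1)² with b_2 = Δ_2 - h_2(2σ_2 + σ_3)/6 = -283/44, c_2 = σ_2/2 = -179/22, d_2 = (σ_3 - σ_2)/(6h_2) = 333/44. So g'(1) = -283/44.

-6.4318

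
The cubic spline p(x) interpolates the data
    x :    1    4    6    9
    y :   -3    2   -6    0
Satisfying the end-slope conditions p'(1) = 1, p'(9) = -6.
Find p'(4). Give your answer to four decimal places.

With m_i denoting the second derivative at x_i, h_i = 3, 2, 3, and Δ_i = (y_(i+1) − y_i)/h_i = 5/3, -4, 2:
  3·m_0 + 10·m_1 + 2·m_2 = 6(Δ_1 - Δ_0) = -34
  2·m_1 + 10·m_2 + 3·m_3 = 6(Δ_2 - Δ_1) = 36
Clamped end conditions give two more equations: 2h_0·m_0 + h_0·m_1 = 6(Δ_0 - p'(1)) = 4 and h_2·m_2 + 2h_2·m_3 = 6(p'(9) - Δ_2) = -48.
Hence m_0 = 1034/273, m_1 = -568/91, m_2 = 776/91, m_3 = -1116/91.
On [4, 6], p'(x) = b_1 + 2c_1·(x - 4) + 3d_1·(x - 4)² with b_1 = Δ_1 - h_1(2m_1 + m_2)/6 = -244/91, c_1 = m_1/2 = -284/91, d_1 = (m_2 - m_1)/(6h_1) = 16/13. So p'(4) = -244/91.

-2.6813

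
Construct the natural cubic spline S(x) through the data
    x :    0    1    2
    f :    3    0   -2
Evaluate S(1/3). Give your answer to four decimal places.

With M_i denoting the second derivative at x_i, h_i = 1, 1, and Δ_i = (y_(i+1) − y_i)/h_i = -3, -2:
  1·M_0 + 4·M_1 + 1·M_2 = 6(Δ_1 - Δ_0) = 6
Natural end conditions: M_0 = M_2 = 0.
Solving the tridiagonal system: M_0 = 0, M_1 = 3/2, M_2 = 0.
On [0, 1], S(x) = 3 - 13/4·x + 0·x² + 1/4·x³.
With x = 1/3: S(1/3) = 52/27.

1.9259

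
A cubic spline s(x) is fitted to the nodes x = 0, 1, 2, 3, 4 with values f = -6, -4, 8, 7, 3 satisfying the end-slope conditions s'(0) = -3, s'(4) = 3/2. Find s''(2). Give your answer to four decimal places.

Write m_i for s''(x_i). With h_i = 1, 1, 1, 1 and divided differences Δ_i = 2, 12, -1, -4, the continuity of s' gives the tridiagonal system
  1·m_0 + 4·m_1 + 1·m_2 = 6(Δ_1 - Δ_0) = 60
  1·m_1 + 4·m_2 + 1·m_3 = 6(Δ_2 - Δ_1) = -78
  1·m_2 + 4·m_3 + 1·m_4 = 6(Δ_3 - Δ_2) = -18
Clamped end conditions give two more equations: 2h_0·m_0 + h_0·m_1 = 6(Δ_0 - s'(0)) = 30 and h_3·m_3 + 2h_3·m_4 = 6(s'(4) - Δ_3) = 33.
Solving: m_0 = 291/56, m_1 = 549/28, m_2 = -189/8, m_3 = -87/28, m_4 = 1011/56.

-23.6250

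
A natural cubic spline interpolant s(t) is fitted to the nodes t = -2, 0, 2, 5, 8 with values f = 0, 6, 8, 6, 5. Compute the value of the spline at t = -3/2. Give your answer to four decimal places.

Let M_i = s''(x_i). Step sizes h_i = 2, 2, 3, 3; slopes of the chords Δ_i = (y_(i+1) - y_i)/h_i = 3, 1, -2/3, -1/3.
  2·M_0 + 8·M_1 + 2·M_2 = 6(Δ_1 - Δ_0) = -12
  2·M_1 + 10·M_2 + 3·M_3 = 6(Δ_2 - Δ_1) = -10
  3·M_2 + 12·M_3 + 3·M_4 = 6(Δ_3 - Δ_2) = 2
Natural end conditions: M_0 = M_4 = 0.
Solving the tridiagonal system: M_0 = 0, M_1 = -9/7, M_2 = -6/7, M_3 = 8/21, M_4 = 0.
On [-2, 0], s(t) = 0 + 24/7·(t + 2) + 0·(t + 2)² - 3/28·(t + 2)³.
With (t + 2) = 1/2: s(-3/2) = 381/224.

1.7009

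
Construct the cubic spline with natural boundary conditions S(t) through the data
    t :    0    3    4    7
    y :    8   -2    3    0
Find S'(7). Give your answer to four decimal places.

-3.6825

Put m_i = S'' at the i-th knot. Here h = (3, 1, 3) and Δ = (-10/3, 5, -1), so the interior equations h_(i-1)·m_(i-1) + 2(h_(i-1)+h_i)·m_i + h_i·m_(i+1) = 6(Δ_i − Δ_(i-1)) read
  3·m_0 + 8·m_1 + 1·m_2 = 6(Δ_1 - Δ_0) = 50
  1·m_1 + 8·m_2 + 3·m_3 = 6(Δ_2 - Δ_1) = -36
Natural end conditions: m_0 = m_3 = 0.
Forward elimination and back-substitution give m_0 = 0, m_1 = 436/63, m_2 = -338/63, m_3 = 0.
On [4, 7], S'(t) = b_2 + 2c_2·(t - 4) + 3d_2·(t - 4)² with b_2 = Δ_2 - h_2(2m_2 + m_3)/6 = 275/63, c_2 = m_2/2 = -169/63, d_2 = (m_3 - m_2)/(6h_2) = 169/567. So S'(7) = -232/63.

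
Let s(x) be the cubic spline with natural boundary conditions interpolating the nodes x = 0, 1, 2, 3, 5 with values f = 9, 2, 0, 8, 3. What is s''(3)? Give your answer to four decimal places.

Let M_i = s''(x_i). Step sizes h_i = 1, 1, 1, 2; slopes of the chords Δ_i = (y_(i+1) - y_i)/h_i = -7, -2, 8, -5/2.
  1·M_0 + 4·M_1 + 1·M_2 = 6(Δ_1 - Δ_0) = 30
  1·M_1 + 4·M_2 + 1·M_3 = 6(Δ_2 - Δ_1) = 60
  1·M_2 + 6·M_3 + 2·M_4 = 6(Δ_3 - Δ_2) = -63
Natural end conditions: M_0 = M_4 = 0.
Solving: M_0 = 0, M_1 = 267/86, M_2 = 756/43, M_3 = -1155/86, M_4 = 0.

-13.4302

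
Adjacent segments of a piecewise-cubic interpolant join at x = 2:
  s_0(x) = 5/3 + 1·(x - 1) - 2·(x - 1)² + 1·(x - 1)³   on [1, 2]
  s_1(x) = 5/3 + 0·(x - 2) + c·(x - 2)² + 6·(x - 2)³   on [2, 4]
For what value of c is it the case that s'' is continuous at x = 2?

1

s_0''(x) = -4 + 6·(x - 1), so s_0''(2) = 2. On the right, s_1''(2) = 2c, so c = 1.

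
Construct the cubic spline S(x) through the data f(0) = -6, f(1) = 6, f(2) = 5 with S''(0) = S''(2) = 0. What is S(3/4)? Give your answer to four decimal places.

4.0664

Let m_i = S''(x_i). Step sizes h_i = 1, 1; slopes of the chords Δ_i = (y_(i+1) - y_i)/h_i = 12, -1.
  1·m_0 + 4·m_1 + 1·m_2 = 6(Δ_1 - Δ_0) = -78
Natural end conditions: m_0 = m_2 = 0.
Forward elimination and back-substitution give m_0 = 0, m_1 = -39/2, m_2 = 0.
On [0, 1], S(x) = -6 + 61/4·x + 0·x² - 13/4·x³.
With x = 3/4: S(3/4) = 1041/256.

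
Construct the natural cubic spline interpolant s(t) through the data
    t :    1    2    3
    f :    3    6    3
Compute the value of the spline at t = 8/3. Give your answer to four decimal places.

4.4444

With M_i denoting the second derivative at x_i, h_i = 1, 1, and Δ_i = (y_(i+1) − y_i)/h_i = 3, -3:
  1·M_0 + 4·M_1 + 1·M_2 = 6(Δ_1 - Δ_0) = -36
Natural end conditions: M_0 = M_2 = 0.
Forward elimination and back-substitution give M_0 = 0, M_1 = -9, M_2 = 0.
On [2, 3], s(t) = 6 + 0·(t - 2) - 9/2·(t - 2)² + 3/2·(t - 2)³.
With (t - 2) = 2/3: s(8/3) = 40/9.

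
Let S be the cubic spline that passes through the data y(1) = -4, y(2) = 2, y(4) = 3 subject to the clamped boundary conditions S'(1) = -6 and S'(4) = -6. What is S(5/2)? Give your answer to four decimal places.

5.3203

Put σ_i = S'' at the i-th knot. Here h = (1, 2) and Δ = (6, 1/2), so the interior equations h_(i-1)·σ_(i-1) + 2(h_(i-1)+h_i)·σ_i + h_i·σ_(i+1) = 6(Δ_i − Δ_(i-1)) read
  1·σ_0 + 6·σ_1 + 2·σ_2 = 6(Δ_1 - Δ_0) = -33
Clamped end conditions give two more equations: 2h_0·σ_0 + h_0·σ_1 = 6(Δ_0 - S'(1)) = 72 and h_1·σ_1 + 2h_1·σ_2 = 6(S'(4) - Δ_1) = -39.
Solving: σ_0 = 83/2, σ_1 = -11, σ_2 = -17/4.
On [2, 4], S(x) = 2 + 37/4·(x - 2) - 11/2·(x - 2)² + 9/16·(x - 2)³.
With (x - 2) = 1/2: S(5/2) = 681/128.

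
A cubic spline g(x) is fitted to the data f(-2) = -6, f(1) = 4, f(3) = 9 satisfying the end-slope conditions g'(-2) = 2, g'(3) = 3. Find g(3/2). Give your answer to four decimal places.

5.3297

Write M_i for g''(x_i). With h_i = 3, 2 and divided differences Δ_i = 10/3, 5/2, the continuity of g' gives the tridiagonal system
  3·M_0 + 10·M_1 + 2·M_2 = 6(Δ_1 - Δ_0) = -5
Clamped end conditions give two more equations: 2h_0·M_0 + h_0·M_1 = 6(Δ_0 - g'(-2)) = 8 and h_1·M_1 + 2h_1·M_2 = 6(g'(3) - Δ_1) = 3.
Solving: M_0 = 61/30, M_1 = -7/5, M_2 = 29/20.
On [1, 3], g(x) = 4 + 59/20·(x - 1) - 7/10·(x - 1)² + 19/80·(x - 1)³.
With (x - 1) = 1/2: g(3/2) = 3411/640.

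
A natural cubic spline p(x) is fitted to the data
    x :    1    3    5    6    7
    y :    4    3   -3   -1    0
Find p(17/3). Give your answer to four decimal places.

With m_i denoting the second derivative at x_i, h_i = 2, 2, 1, 1, and Δ_i = (y_(i+1) − y_i)/h_i = -1/2, -3, 2, 1:
  2·m_0 + 8·m_1 + 2·m_2 = 6(Δ_1 - Δ_0) = -15
  2·m_1 + 6·m_2 + 1·m_3 = 6(Δ_2 - Δ_1) = 30
  1·m_2 + 4·m_3 + 1·m_4 = 6(Δ_3 - Δ_2) = -6
Natural end conditions: m_0 = m_4 = 0.
Hence m_0 = 0, m_1 = -199/56, m_2 = 47/7, m_3 = -89/28, m_4 = 0.
On [5, 6], p(x) = -3 + 7/24·(x - 5) + 47/14·(x - 5)² - 277/168·(x - 5)³.
With (x - 5) = 2/3: p(17/3) = -4087/2268.

-1.8020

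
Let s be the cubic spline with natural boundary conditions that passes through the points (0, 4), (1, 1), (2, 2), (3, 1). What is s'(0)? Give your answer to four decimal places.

-4.2000

Put σ_i = s'' at the i-th knot. Here h = (1, 1, 1) and Δ = (-3, 1, -1), so the interior equations h_(i-1)·σ_(i-1) + 2(h_(i-1)+h_i)·σ_i + h_i·σ_(i+1) = 6(Δ_i − Δ_(i-1)) read
  1·σ_0 + 4·σ_1 + 1·σ_2 = 6(Δ_1 - Δ_0) = 24
  1·σ_1 + 4·σ_2 + 1·σ_3 = 6(Δ_2 - Δ_1) = -12
Natural end conditions: σ_0 = σ_3 = 0.
Hence σ_0 = 0, σ_1 = 36/5, σ_2 = -24/5, σ_3 = 0.
On [0, 1], s'(t) = b_0 + 2c_0·t + 3d_0·t² with b_0 = Δ_0 - h_0(2σ_0 + σ_1)/6 = -21/5, c_0 = σ_0/2 = 0, d_0 = (σ_1 - σ_0)/(6h_0) = 6/5. So s'(0) = -21/5.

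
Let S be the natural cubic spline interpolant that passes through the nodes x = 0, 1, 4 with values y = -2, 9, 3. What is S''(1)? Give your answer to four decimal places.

-9.7500

Write σ_i for S''(x_i). With h_i = 1, 3 and divided differences Δ_i = 11, -2, the continuity of S' gives the tridiagonal system
  1·σ_0 + 8·σ_1 + 3·σ_2 = 6(Δ_1 - Δ_0) = -78
Natural end conditions: σ_0 = σ_2 = 0.
Solving: σ_0 = 0, σ_1 = -39/4, σ_2 = 0.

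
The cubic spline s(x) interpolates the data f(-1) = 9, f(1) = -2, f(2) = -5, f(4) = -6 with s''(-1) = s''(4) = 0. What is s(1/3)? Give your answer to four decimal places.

Put m_i = s'' at the i-th knot. Here h = (2, 1, 2) and Δ = (-11/2, -3, -1/2), so the interior equations h_(i-1)·m_(i-1) + 2(h_(i-1)+h_i)·m_i + h_i·m_(i+1) = 6(Δ_i − Δ_(i-1)) read
  2·m_0 + 6·m_1 + 1·m_2 = 6(Δ_1 - Δ_0) = 15
  1·m_1 + 6·m_2 + 2·m_3 = 6(Δ_2 - Δ_1) = 15
Natural end conditions: m_0 = m_3 = 0.
Forward elimination and back-substitution give m_0 = 0, m_1 = 15/7, m_2 = 15/7, m_3 = 0.
On [-1, 1], s(x) = 9 - 87/14·(x + 1) + 0·(x + 1)² + 5/28·(x + 1)³.
With (x + 1) = 4/3: s(1/3) = 215/189.

1.1376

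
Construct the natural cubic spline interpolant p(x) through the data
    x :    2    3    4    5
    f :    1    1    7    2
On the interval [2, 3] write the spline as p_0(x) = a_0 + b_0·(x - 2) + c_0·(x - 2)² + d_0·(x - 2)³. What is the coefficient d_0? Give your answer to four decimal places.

Write σ_i for p''(x_i). With h_i = 1, 1, 1 and divided differences Δ_i = 0, 6, -5, the continuity of p' gives the tridiagonal system
  1·σ_0 + 4·σ_1 + 1·σ_2 = 6(Δ_1 - Δ_0) = 36
  1·σ_1 + 4·σ_2 + 1·σ_3 = 6(Δ_2 - Δ_1) = -66
Natural end conditions: σ_0 = σ_3 = 0.
Solving: σ_0 = 0, σ_1 = 14, σ_2 = -20, σ_3 = 0.
On [2, 3], with p_0(x) = a_0 + b_0·(x - 2) + c_0·(x - 2)² + d_0·(x - 2)³: c_0 = σ_0/2 = 0, d_0 = (σ_1 - σ_0)/(6h_0) = 7/3, b_0 = Δ_0 - h_0(2σ_0 + σ_1)/6 = -7/3.

2.3333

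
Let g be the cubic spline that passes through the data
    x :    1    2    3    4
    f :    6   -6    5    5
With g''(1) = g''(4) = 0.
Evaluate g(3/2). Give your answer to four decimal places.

Let m_i = g''(x_i). Step sizes h_i = 1, 1, 1; slopes of the chords Δ_i = (y_(i+1) - y_i)/h_i = -12, 11, 0.
  1·m_0 + 4·m_1 + 1·m_2 = 6(Δ_1 - Δ_0) = 138
  1·m_1 + 4·m_2 + 1·m_3 = 6(Δ_2 - Δ_1) = -66
Natural end conditions: m_0 = m_3 = 0.
Hence m_0 = 0, m_1 = 206/5, m_2 = -134/5, m_3 = 0.
On [1, 2], g(x) = 6 - 283/15·(x - 1) + 0·(x - 1)² + 103/15·(x - 1)³.
With (x - 1) = 1/2: g(3/2) = -103/40.

-2.5750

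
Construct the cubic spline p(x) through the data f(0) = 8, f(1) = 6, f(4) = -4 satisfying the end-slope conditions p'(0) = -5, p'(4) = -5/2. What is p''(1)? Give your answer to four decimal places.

-3.2500

Let M_i = p''(x_i). Step sizes h_i = 1, 3; slopes of the chords Δ_i = (y_(i+1) - y_i)/h_i = -2, -10/3.
  1·M_0 + 8·M_1 + 3·M_2 = 6(Δ_1 - Δ_0) = -8
Clamped end conditions give two more equations: 2h_0·M_0 + h_0·M_1 = 6(Δ_0 - p'(0)) = 18 and h_1·M_1 + 2h_1·M_2 = 6(p'(4) - Δ_1) = 5.
Forward elimination and back-substitution give M_0 = 85/8, M_1 = -13/4, M_2 = 59/24.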